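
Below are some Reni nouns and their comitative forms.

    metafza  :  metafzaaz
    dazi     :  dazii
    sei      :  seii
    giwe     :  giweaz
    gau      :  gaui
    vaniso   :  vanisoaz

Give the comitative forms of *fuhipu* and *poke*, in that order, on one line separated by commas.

The alternation tracks the last vowel of the stem — -i when the last vowel of the stem is a high vowel (*dazi*, *sei*, *gau*); -az when the last vowel of the stem is a non-high vowel (*metafza*, *giwe*, *vaniso*).
*fuhipu*: last vowel = /u/, a high vowel → -i → *fuhipui*.
The last vowel of *poke* is /e/, which is a non-high vowel, so the suffix is -az, giving *pokeaz*.

fuhipui, pokeaz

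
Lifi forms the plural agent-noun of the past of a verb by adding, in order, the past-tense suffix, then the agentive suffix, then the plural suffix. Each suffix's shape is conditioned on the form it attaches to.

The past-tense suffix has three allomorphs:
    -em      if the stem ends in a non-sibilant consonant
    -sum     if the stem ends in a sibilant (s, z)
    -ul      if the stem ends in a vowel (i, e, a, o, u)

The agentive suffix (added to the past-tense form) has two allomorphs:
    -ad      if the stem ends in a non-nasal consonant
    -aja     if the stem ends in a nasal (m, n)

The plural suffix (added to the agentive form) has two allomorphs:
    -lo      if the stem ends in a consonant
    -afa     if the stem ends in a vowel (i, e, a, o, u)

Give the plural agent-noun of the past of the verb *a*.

auladlo

*a* — final sound /a/ (a vowel) → -ul → *aul*.
The past-tense form *aul*: final consonant = /l/, non-nasal → -ad → *aulad*.
The agentive form *aulad* — final sound /d/ (a consonant) → -lo → *auladlo*.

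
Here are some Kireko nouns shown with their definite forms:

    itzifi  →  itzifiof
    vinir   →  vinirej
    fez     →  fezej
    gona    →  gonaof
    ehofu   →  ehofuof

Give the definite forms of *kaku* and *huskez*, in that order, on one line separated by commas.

kakuof, huskezej

The alternation tracks the final sound of the stem — -ej when the stem ends in a consonant (*vinir*, *fez*); -of when the stem ends in a vowel (*itzifi*, *gona*, *ehofu*).
*kaku*: final sound = /u/, a vowel → -of → *kakuof*.
*huskez* — final sound /z/ (a consonant) → -ej → *huskezej*.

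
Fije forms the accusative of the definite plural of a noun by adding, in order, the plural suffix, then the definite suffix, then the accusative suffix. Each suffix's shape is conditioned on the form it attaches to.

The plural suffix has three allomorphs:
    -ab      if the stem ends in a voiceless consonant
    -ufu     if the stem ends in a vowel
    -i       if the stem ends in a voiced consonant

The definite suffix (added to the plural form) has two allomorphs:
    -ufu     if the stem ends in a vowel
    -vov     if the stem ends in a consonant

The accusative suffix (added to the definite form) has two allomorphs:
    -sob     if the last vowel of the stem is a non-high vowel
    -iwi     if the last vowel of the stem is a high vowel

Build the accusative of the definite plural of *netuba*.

Since the final sound of *netuba* is /a/ (a vowel), it takes -ufu, giving *netubaufu*.
The plural form *netubaufu* — final sound /u/ (a vowel) → -ufu → *netubaufuufu*.
Since the last vowel of the definite form *netubaufuufu* is /u/ (a high vowel), it takes -iwi, giving *netubaufuufuiwi*.

netubaufuufuiwi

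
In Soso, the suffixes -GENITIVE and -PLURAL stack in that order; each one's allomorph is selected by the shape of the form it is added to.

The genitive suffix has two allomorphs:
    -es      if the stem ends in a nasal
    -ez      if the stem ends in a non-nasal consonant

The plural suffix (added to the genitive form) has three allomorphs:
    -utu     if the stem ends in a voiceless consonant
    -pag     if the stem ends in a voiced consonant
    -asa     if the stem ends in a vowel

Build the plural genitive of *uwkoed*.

uwkoedezpag

The final consonant of *uwkoed* is /d/, which is non-nasal, so the genitive suffix is -ez, giving *uwkoedez*.
The genitive form *uwkoedez*: final sound = /z/, a voiced consonant → -pag → *uwkoedezpag*.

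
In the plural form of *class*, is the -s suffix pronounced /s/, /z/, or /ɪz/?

The stem *class* ends in a sibilant (/s, z, ʃ, ʒ, tʃ, dʒ/).
The plural suffix surfaces as /ɪz/ after sibilants, /s/ after other voiceless consonants, and /z/ after other voiced sounds.
So the plural -s on *class* is pronounced /ɪz/.

/ɪz/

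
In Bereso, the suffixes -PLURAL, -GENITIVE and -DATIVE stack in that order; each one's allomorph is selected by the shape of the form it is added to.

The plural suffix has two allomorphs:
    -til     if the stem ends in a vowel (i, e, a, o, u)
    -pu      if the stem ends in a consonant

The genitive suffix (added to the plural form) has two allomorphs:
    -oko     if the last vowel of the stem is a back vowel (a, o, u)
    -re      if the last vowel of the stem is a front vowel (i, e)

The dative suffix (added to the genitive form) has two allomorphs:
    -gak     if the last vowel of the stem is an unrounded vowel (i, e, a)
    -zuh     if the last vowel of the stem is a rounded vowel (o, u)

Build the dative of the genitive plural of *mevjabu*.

mevjabutilregak

Since the final sound of *mevjabu* is /u/ (a vowel), it takes -til, giving *mevjabutil*.
Since the last vowel of the plural form *mevjabutil* is /i/ (a front vowel), it takes -re, giving *mevjabutilre*.
The genitive form *mevjabutilre* — last vowel /e/ (an unrounded vowel) → -gak → *mevjabutilregak*.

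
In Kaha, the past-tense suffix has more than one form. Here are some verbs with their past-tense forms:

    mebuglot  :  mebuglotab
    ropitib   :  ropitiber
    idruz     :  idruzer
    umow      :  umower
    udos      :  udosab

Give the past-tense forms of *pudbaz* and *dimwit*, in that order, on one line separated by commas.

pudbazer, dimwitab

The alternation tracks the final consonant of the stem — -ab when the stem ends in a voiceless consonant (*mebuglot*, *udos*); -er when the stem ends in a voiced consonant (*ropitib*, *idruz*, *umow*).
*pudbaz*: final consonant = /z/, voiced → -er → *pudbazer*.
*dimwit*: final consonant = /t/, voiceless → -ab → *dimwitab*.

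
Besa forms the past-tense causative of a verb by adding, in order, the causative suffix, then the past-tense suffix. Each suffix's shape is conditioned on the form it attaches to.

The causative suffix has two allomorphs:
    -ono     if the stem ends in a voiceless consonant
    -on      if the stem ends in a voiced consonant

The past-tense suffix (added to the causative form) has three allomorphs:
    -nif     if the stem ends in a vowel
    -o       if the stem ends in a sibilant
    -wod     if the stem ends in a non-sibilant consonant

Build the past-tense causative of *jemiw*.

Since the final consonant of *jemiw* is /w/ (voiced), it takes -on, giving *jemiwon*.
The final sound of the causative form *jemiwon* is /n/, which is a non-sibilant consonant, so the past-tense suffix is -wod, giving *jemiwonwod*.

jemiwonwod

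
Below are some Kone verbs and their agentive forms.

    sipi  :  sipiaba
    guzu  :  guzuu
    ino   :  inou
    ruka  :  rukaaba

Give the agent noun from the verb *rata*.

The suffix is conditioned by the last vowel: -u when the last vowel of the stem is a rounded vowel (*guzu*, *ino*); -aba when the last vowel of the stem is an unrounded vowel (*sipi*, *ruka*).
*rata* — last vowel /a/ (an unrounded vowel) → -aba → *rataaba*.

rataaba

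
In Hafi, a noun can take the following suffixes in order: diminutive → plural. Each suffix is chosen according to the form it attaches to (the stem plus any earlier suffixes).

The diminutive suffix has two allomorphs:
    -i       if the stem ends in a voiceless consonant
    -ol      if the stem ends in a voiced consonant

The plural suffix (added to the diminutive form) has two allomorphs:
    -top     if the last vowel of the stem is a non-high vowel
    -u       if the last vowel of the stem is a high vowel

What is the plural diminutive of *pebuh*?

pebuhiu

*pebuh* — final consonant /h/ (voiceless) → -i → *pebuhi*.
The diminutive form *pebuhi* — last vowel /i/ (a high vowel) → -u → *pebuhiu*.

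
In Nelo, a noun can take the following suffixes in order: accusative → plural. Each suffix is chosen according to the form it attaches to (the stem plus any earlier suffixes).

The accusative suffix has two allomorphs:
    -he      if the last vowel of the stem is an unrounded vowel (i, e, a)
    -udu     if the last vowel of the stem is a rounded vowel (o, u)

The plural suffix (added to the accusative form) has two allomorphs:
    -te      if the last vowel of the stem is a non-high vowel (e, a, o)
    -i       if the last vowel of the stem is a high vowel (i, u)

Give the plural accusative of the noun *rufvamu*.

*rufvamu* — last vowel /u/ (a rounded vowel) → -udu → *rufvamuudu*.
The accusative form *rufvamuudu*: last vowel = /u/, a high vowel → -i → *rufvamuudui*.

rufvamuudui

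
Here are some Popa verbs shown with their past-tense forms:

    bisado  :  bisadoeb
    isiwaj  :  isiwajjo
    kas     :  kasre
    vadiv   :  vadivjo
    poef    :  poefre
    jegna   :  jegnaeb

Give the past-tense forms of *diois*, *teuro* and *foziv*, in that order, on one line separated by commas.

dioisre, teuroeb, fozivjo

The alternation tracks the final sound of the stem — -re when the stem ends in a voiceless consonant (*kas*, *poef*); -jo when the stem ends in a voiced consonant (*isiwaj*, *vadiv*); -eb when the stem ends in a vowel (*bisado*, *jegna*).
*diois*: final sound = /s/, a voiceless consonant → -re → *dioisre*.
Since the final sound of *teuro* is /o/ (a vowel), it takes -eb, giving *teuroeb*.
The final sound of *foziv* is /v/, which is a voiced consonant, so the suffix is -jo, giving *fozivjo*.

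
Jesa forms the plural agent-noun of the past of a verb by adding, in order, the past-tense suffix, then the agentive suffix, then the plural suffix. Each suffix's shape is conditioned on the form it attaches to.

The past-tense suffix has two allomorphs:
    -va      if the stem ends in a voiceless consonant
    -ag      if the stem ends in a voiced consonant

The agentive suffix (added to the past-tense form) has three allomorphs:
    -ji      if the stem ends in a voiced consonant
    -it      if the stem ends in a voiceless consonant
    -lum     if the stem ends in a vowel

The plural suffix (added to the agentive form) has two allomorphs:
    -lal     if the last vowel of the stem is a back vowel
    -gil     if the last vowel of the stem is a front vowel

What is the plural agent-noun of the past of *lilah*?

*lilah* — final consonant /h/ (voiceless) → -va → *lilahva*.
The past-tense form *lilahva* — final sound /a/ (a vowel) → -lum → *lilahvalum*.
The agentive form *lilahvalum* — last vowel /u/ (a back vowel) → -lal → *lilahvalumlal*.

lilahvalumlal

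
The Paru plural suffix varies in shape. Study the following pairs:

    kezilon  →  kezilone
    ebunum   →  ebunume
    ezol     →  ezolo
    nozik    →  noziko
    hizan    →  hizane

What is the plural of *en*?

Looking at the final consonant of each stem: -e when the stem ends in a nasal (*kezilon*, *ebunum*, *hizan*); -o when the stem ends in a non-nasal consonant (*ezol*, *nozik*).
*en* — final consonant /n/ (a nasal) → -e → *ene*.

ene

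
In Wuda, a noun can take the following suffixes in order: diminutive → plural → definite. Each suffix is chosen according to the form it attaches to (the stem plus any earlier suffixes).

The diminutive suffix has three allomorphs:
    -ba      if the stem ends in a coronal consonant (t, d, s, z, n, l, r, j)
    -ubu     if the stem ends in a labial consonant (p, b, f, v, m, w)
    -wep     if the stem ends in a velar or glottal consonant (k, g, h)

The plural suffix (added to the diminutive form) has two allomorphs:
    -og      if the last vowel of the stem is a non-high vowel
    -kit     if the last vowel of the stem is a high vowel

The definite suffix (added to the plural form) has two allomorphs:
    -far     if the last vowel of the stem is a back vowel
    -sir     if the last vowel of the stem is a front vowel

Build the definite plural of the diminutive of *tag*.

tagwepogfar

*tag* — final consonant /g/ (velar/glottal) → -wep → *tagwep*.
Since the last vowel of the diminutive form *tagwep* is /e/ (a non-high vowel), it takes -og, giving *tagwepog*.
The plural form *tagwepog* — last vowel /o/ (a back vowel) → -far → *tagwepogfar*.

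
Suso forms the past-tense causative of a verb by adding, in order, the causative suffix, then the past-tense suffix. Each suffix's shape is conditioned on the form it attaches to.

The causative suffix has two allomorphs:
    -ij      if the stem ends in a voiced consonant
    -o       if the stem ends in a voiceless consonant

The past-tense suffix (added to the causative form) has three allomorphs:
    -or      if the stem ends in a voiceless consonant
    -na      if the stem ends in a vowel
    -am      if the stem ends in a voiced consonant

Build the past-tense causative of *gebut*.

*gebut* — final consonant /t/ (voiceless) → -o → *gebuto*.
Since the final sound of the causative form *gebuto* is /o/ (a vowel), it takes -na, giving *gebutona*.

gebutona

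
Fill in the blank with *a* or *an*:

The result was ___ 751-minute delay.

a

The indefinite article is chosen by the initial *sound* of the following word, not its spelling.
The number *751* is spoken "seven hundred …", beginning with /ˈsɛvən/ — a consonant sound.
So the article is *a*: The result was a 751-minute delay.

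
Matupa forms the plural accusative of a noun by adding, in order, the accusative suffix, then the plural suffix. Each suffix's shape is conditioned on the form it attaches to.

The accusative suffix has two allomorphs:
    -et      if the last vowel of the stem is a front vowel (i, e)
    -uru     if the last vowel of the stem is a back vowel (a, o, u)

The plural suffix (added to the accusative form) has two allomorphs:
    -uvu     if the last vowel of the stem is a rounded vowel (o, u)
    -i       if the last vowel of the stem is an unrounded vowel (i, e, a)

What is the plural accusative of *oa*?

oauruuvu

The last vowel of *oa* is /a/, which is a back vowel, so the accusative suffix is -uru, giving *oauru*.
The accusative form *oauru*: last vowel = /u/, a rounded vowel → -uvu → *oauruuvu*.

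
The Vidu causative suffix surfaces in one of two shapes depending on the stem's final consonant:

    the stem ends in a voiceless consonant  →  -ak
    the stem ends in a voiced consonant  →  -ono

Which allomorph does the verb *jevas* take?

-ak

Since the final consonant of *jevas* is /s/ (voiceless), it takes -ak.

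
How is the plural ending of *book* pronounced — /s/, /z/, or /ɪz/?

/s/

The stem *book* ends in a voiceless non-sibilant consonant.
The plural suffix surfaces as /ɪz/ after sibilants, /s/ after other voiceless consonants, and /z/ after other voiced sounds.
So the plural -s on *book* is pronounced /s/.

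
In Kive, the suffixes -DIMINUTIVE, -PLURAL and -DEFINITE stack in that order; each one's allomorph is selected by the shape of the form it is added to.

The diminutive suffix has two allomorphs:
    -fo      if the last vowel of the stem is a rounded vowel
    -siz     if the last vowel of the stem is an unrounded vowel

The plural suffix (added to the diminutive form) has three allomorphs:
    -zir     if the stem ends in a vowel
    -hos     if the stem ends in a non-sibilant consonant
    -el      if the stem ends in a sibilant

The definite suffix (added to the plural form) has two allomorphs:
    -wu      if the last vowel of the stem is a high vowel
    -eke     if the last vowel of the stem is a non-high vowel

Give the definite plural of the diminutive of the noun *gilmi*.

Since the last vowel of *gilmi* is /i/ (an unrounded vowel), it takes -siz, giving *gilmisiz*.
The diminutive form *gilmisiz*: final sound = /z/, a sibilant → -el → *gilmisizel*.
Since the last vowel of the plural form *gilmisizel* is /e/ (a non-high vowel), it takes -eke, giving *gilmisizeleke*.

gilmisizeleke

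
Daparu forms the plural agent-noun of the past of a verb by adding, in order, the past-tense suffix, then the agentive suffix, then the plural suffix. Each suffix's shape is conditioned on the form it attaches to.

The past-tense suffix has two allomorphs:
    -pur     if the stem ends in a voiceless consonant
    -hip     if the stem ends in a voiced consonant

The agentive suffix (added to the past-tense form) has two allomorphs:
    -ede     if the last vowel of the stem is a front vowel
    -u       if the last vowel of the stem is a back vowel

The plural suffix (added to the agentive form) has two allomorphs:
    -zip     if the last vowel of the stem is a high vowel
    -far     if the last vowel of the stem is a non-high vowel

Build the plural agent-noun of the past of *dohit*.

dohitpuruzip

Since the final consonant of *dohit* is /t/ (voiceless), it takes -pur, giving *dohitpur*.
The past-tense form *dohitpur*: last vowel = /u/, a back vowel → -u → *dohitpuru*.
Since the last vowel of the agentive form *dohitpuru* is /u/ (a high vowel), it takes -zip, giving *dohitpuruzip*.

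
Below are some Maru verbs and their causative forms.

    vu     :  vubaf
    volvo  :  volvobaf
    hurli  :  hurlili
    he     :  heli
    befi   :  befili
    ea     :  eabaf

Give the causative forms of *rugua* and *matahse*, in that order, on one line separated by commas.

ruguabaf, matahseli

The pattern is front/back vowel harmony: -li when the last vowel of the stem is a front vowel (*hurli*, *he*, *befi*); -baf when the last vowel of the stem is a back vowel (*vu*, *volvo*, *ea*).
*rugua* — last vowel /a/ (a back vowel) → -baf → *ruguabaf*.
Since the last vowel of *matahse* is /e/ (a front vowel), it takes -li, giving *matahseli*.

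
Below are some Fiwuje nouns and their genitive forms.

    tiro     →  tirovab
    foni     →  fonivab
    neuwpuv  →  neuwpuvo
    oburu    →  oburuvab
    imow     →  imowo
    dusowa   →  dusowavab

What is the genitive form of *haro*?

The pattern is consonant vs. vowel: -o when the stem ends in a consonant (*neuwpuv*, *imow*); -vab when the stem ends in a vowel (*tiro*, *foni*, *oburu*, *dusowa*).
The final sound of *haro* is /o/, which is a vowel, so the suffix is -vab, giving *harovab*.

harovab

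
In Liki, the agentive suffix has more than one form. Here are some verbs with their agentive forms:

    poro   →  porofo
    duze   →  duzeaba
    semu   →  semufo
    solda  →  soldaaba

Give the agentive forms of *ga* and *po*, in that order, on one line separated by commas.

gaaba, pofo

The alternation tracks the last vowel of the stem — -fo when the last vowel of the stem is a rounded vowel (*poro*, *semu*); -aba when the last vowel of the stem is an unrounded vowel (*duze*, *solda*).
*ga* — last vowel /a/ (an unrounded vowel) → -aba → *gaaba*.
Since the last vowel of *po* is /o/ (a rounded vowel), it takes -fo, giving *pofo*.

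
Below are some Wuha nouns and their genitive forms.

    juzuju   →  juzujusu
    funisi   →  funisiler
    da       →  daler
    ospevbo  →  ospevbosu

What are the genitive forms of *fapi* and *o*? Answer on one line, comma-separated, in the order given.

The suffix is conditioned by the last vowel: -su when the last vowel of the stem is a rounded vowel (*juzuju*, *ospevbo*); -ler when the last vowel of the stem is an unrounded vowel (*funisi*, *da*).
Since the last vowel of *fapi* is /i/ (an unrounded vowel), it takes -ler, giving *fapiler*.
*o*: last vowel = /o/, a rounded vowel → -su → *osu*.

fapiler, osu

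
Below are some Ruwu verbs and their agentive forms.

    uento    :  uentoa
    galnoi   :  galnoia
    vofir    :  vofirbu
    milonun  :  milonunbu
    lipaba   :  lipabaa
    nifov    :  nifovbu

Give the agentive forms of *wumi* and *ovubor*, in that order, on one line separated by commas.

wumia, ovuborbu

The alternation tracks the final sound of the stem — -bu when the stem ends in a consonant (*vofir*, *milonun*, *nifov*); -a when the stem ends in a vowel (*uento*, *galnoi*, *lipaba*).
The final sound of *wumi* is /i/, which is a vowel, so the suffix is -a, giving *wumia*.
*ovubor* — final sound /r/ (a consonant) → -bu → *ovuborbu*.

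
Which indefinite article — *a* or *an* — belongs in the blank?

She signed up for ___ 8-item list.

The indefinite article is chosen by the initial *sound* of the following word, not its spelling.
The number *8* is spoken "eight", beginning with /eɪt/ — a vowel sound.
So the article is *an*: She signed up for an 8-item list.

an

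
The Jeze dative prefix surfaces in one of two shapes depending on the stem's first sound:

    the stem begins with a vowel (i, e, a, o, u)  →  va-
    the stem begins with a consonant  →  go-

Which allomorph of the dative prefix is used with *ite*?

*ite*: first sound = /i/, a vowel → va-.

va-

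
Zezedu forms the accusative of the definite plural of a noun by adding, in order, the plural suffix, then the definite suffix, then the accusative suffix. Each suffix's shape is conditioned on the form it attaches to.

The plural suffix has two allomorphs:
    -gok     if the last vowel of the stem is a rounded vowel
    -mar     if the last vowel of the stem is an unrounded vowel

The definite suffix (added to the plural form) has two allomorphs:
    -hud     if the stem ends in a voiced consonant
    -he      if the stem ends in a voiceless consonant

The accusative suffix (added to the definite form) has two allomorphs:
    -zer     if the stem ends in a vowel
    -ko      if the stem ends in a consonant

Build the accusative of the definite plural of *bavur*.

bavurgokhezer

*bavur* — last vowel /u/ (a rounded vowel) → -gok → *bavurgok*.
The final consonant of the plural form *bavurgok* is /k/, which is voiceless, so the definite suffix is -he, giving *bavurgokhe*.
The definite form *bavurgokhe* — final sound /e/ (a vowel) → -zer → *bavurgokhezer*.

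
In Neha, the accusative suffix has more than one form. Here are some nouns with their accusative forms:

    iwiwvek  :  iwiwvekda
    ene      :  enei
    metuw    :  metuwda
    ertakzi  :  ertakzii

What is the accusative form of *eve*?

Looking at the final sound of each stem: -da when the stem ends in a consonant (*iwiwvek*, *metuw*); -i when the stem ends in a vowel (*ene*, *ertakzi*).
The final sound of *eve* is /e/, which is a vowel, so the suffix is -i, giving *evei*.

evei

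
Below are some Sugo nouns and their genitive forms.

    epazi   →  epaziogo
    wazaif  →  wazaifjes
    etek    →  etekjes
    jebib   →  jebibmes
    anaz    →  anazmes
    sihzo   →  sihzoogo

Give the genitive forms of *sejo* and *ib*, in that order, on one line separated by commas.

sejoogo, ibmes

The alternation tracks the final sound of the stem — -jes when the stem ends in a voiceless consonant (*wazaif*, *etek*); -mes when the stem ends in a voiced consonant (*jebib*, *anaz*); -ogo when the stem ends in a vowel (*epazi*, *sihzo*).
Since the final sound of *sejo* is /o/ (a vowel), it takes -ogo, giving *sejoogo*.
*ib* — final sound /b/ (a voiced consonant) → -mes → *ibmes*.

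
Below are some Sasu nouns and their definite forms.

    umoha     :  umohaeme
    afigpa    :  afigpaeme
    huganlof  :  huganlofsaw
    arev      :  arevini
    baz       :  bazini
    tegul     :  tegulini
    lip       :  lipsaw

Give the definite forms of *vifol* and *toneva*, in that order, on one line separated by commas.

The alternation tracks the final sound of the stem — -saw when the stem ends in a voiceless consonant (*huganlof*, *lip*); -ini when the stem ends in a voiced consonant (*arev*, *baz*, *tegul*); -eme when the stem ends in a vowel (*umoha*, *afigpa*).
Since the final sound of *vifol* is /l/ (a voiced consonant), it takes -ini, giving *vifolini*.
Since the final sound of *toneva* is /a/ (a vowel), it takes -eme, giving *tonevaeme*.

vifolini, tonevaeme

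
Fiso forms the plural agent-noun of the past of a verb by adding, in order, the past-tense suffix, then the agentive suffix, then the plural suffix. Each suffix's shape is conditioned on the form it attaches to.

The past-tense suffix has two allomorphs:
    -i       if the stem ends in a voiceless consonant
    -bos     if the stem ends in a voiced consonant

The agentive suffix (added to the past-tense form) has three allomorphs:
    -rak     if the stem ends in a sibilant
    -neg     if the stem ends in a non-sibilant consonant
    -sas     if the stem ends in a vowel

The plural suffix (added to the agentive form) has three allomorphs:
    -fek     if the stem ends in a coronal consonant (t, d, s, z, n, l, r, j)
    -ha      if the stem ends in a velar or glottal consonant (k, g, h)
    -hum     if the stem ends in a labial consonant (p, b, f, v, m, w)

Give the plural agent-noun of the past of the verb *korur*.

*korur*: final consonant = /r/, voiced → -bos → *korurbos*.
The past-tense form *korurbos* — final sound /s/ (a sibilant) → -rak → *korurbosrak*.
The agentive form *korurbosrak*: final consonant = /k/, velar/glottal → -ha → *korurbosrakha*.

korurbosrakha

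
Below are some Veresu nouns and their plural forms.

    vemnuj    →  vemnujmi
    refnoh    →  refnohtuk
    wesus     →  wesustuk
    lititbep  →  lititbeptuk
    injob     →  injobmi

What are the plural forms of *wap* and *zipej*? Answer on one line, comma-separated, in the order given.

waptuk, zipejmi

The pattern is voicing of the final consonant: -tuk when the stem ends in a voiceless consonant (*refnoh*, *wesus*, *lititbep*); -mi when the stem ends in a voiced consonant (*vemnuj*, *injob*).
Since the final consonant of *wap* is /p/ (voiceless), it takes -tuk, giving *waptuk*.
The final consonant of *zipej* is /j/, which is voiced, so the suffix is -mi, giving *zipejmi*.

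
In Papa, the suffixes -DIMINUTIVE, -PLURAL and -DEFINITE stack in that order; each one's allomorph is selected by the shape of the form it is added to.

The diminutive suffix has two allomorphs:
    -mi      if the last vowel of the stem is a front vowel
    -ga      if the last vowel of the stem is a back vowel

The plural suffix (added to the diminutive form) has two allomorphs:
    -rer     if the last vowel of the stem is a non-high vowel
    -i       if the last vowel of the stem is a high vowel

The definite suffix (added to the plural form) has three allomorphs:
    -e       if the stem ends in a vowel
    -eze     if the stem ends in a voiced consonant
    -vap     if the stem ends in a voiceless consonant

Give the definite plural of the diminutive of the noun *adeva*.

adevagarereze

*adeva* — last vowel /a/ (a back vowel) → -ga → *adevaga*.
The last vowel of the diminutive form *adevaga* is /a/, which is a non-high vowel, so the plural suffix is -rer, giving *adevagarer*.
The final sound of the plural form *adevagarer* is /r/, which is a voiced consonant, so the definite suffix is -eze, giving *adevagarereze*.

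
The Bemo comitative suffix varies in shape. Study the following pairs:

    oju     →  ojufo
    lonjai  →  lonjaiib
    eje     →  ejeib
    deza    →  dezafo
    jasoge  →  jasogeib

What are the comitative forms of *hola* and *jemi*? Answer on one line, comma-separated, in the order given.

holafo, jemiib

The pattern is front/back vowel harmony: -ib when the last vowel of the stem is a front vowel (*lonjai*, *eje*, *jasoge*); -fo when the last vowel of the stem is a back vowel (*oju*, *deza*).
*hola*: last vowel = /a/, a back vowel → -fo → *holafo*.
Since the last vowel of *jemi* is /i/ (a front vowel), it takes -ib, giving *jemiib*.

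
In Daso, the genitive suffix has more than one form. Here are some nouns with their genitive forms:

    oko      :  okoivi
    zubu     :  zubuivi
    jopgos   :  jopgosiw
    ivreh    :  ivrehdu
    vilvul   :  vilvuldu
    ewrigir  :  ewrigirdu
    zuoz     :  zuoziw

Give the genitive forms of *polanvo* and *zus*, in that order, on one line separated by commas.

The pattern is sibilance of the final sound: -iw when the stem ends in a sibilant (*jopgos*, *zuoz*); -du when the stem ends in a non-sibilant consonant (*ivreh*, *vilvul*, *ewrigir*); -ivi when the stem ends in a vowel (*oko*, *zubu*).
Since the final sound of *polanvo* is /o/ (a vowel), it takes -ivi, giving *polanvoivi*.
Since the final sound of *zus* is /s/ (a sibilant), it takes -iw, giving *zusiw*.

polanvoivi, zusiw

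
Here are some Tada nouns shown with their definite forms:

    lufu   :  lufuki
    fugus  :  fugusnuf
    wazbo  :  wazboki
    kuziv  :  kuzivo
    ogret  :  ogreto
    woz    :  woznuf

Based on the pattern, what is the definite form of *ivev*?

ivevo

The alternation tracks the final sound of the stem — -nuf when the stem ends in a sibilant (*fugus*, *woz*); -o when the stem ends in a non-sibilant consonant (*kuziv*, *ogret*); -ki when the stem ends in a vowel (*lufu*, *wazbo*).
Since the final sound of *ivev* is /v/ (a non-sibilant consonant), it takes -o, giving *ivevo*.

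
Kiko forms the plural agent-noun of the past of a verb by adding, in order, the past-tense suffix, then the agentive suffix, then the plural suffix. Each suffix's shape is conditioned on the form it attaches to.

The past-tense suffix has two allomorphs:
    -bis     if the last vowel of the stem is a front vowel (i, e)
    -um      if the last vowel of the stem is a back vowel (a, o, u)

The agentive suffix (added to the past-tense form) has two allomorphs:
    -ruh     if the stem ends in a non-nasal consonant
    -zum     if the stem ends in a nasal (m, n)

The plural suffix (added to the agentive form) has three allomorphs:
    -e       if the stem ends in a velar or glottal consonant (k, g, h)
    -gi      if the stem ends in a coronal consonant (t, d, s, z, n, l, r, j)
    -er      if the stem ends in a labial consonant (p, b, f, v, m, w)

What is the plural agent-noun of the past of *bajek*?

bajekbisruhe

*bajek*: last vowel = /e/, a front vowel → -bis → *bajekbis*.
Since the final consonant of the past-tense form *bajekbis* is /s/ (non-nasal), it takes -ruh, giving *bajekbisruh*.
The agentive form *bajekbisruh* — final consonant /h/ (velar/glottal) → -e → *bajekbisruhe*.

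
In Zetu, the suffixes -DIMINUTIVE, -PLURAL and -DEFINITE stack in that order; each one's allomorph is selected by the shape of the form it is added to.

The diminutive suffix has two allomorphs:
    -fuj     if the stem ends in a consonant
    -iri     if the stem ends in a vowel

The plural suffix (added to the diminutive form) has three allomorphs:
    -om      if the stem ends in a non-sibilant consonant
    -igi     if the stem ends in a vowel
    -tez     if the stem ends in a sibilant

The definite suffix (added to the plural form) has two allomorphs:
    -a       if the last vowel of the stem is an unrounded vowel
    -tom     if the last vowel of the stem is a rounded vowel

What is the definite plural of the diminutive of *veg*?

The final sound of *veg* is /g/, which is a consonant, so the diminutive suffix is -fuj, giving *vegfuj*.
The diminutive form *vegfuj*: final sound = /j/, a non-sibilant consonant → -om → *vegfujom*.
The last vowel of the plural form *vegfujom* is /o/, which is a rounded vowel, so the definite suffix is -tom, giving *vegfujomtom*.

vegfujomtom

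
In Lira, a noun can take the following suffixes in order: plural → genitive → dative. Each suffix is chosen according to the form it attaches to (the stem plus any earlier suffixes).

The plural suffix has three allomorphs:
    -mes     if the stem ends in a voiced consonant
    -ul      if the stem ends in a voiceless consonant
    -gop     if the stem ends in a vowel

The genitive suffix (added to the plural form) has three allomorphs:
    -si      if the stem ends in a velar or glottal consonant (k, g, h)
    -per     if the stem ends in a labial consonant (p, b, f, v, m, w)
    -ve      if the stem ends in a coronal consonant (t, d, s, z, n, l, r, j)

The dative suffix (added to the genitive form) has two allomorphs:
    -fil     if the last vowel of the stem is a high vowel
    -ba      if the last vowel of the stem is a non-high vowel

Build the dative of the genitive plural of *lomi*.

lomigopperba

*lomi* — final sound /i/ (a vowel) → -gop → *lomigop*.
The plural form *lomigop* — final consonant /p/ (labial) → -per → *lomigopper*.
The last vowel of the genitive form *lomigopper* is /e/, which is a non-high vowel, so the dative suffix is -ba, giving *lomigopperba*.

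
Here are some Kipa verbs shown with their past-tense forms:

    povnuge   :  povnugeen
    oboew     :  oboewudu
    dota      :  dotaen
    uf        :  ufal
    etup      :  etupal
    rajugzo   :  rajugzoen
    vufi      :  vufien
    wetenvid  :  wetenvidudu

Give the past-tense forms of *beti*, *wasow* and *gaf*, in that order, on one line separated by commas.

The suffix is conditioned by the final sound: -al when the stem ends in a voiceless consonant (*uf*, *etup*); -udu when the stem ends in a voiced consonant (*oboew*, *wetenvid*); -en when the stem ends in a vowel (*povnuge*, *dota*, *rajugzo*, *vufi*).
*beti*: final sound = /i/, a vowel → -en → *betien*.
The final sound of *wasow* is /w/, which is a voiced consonant, so the suffix is -udu, giving *wasowudu*.
The final sound of *gaf* is /f/, which is a voiceless consonant, so the suffix is -al, giving *gafal*.

betien, wasowudu, gafal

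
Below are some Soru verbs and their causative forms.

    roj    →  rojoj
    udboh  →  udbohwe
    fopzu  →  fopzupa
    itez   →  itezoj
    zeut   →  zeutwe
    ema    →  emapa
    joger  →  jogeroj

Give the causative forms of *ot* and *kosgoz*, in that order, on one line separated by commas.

The suffix is conditioned by the final sound: -we when the stem ends in a voiceless consonant (*udboh*, *zeut*); -oj when the stem ends in a voiced consonant (*roj*, *itez*, *joger*); -pa when the stem ends in a vowel (*fopzu*, *ema*).
*ot*: final sound = /t/, a voiceless consonant → -we → *otwe*.
The final sound of *kosgoz* is /z/, which is a voiced consonant, so the suffix is -oj, giving *kosgozoj*.

otwe, kosgozoj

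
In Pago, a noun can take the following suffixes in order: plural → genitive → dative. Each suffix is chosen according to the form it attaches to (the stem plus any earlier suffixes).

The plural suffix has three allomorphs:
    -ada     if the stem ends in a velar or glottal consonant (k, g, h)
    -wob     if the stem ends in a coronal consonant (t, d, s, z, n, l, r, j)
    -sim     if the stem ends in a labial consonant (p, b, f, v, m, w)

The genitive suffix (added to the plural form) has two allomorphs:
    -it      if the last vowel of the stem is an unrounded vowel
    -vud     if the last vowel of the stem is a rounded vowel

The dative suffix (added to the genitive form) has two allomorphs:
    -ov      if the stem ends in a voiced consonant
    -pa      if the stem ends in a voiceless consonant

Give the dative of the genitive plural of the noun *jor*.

The final consonant of *jor* is /r/, which is coronal, so the plural suffix is -wob, giving *jorwob*.
The last vowel of the plural form *jorwob* is /o/, which is a rounded vowel, so the genitive suffix is -vud, giving *jorwobvud*.
The final consonant of the genitive form *jorwobvud* is /d/, which is voiced, so the dative suffix is -ov, giving *jorwobvudov*.

jorwobvudov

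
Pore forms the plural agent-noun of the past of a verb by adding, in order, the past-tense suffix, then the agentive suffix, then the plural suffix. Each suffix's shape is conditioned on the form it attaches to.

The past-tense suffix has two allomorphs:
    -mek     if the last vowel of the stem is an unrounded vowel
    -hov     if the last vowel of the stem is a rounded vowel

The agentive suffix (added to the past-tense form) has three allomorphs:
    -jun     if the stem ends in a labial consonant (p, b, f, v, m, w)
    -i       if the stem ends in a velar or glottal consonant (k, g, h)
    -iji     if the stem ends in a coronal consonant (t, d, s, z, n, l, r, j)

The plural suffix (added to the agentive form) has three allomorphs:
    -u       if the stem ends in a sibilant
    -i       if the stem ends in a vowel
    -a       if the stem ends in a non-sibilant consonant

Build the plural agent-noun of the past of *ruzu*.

The last vowel of *ruzu* is /u/, which is a rounded vowel, so the past-tense suffix is -hov, giving *ruzuhov*.
The past-tense form *ruzuhov*: final consonant = /v/, labial → -jun → *ruzuhovjun*.
The final sound of the agentive form *ruzuhovjun* is /n/, which is a non-sibilant consonant, so the plural suffix is -a, giving *ruzuhovjuna*.

ruzuhovjuna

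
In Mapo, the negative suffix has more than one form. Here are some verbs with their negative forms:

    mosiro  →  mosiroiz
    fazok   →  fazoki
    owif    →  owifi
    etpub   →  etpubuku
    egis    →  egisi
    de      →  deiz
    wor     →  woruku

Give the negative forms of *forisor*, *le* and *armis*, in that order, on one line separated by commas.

forisoruku, leiz, armisi

Looking at the final sound of each stem: -i when the stem ends in a voiceless consonant (*fazok*, *owif*, *egis*); -uku when the stem ends in a voiced consonant (*etpub*, *wor*); -iz when the stem ends in a vowel (*mosiro*, *de*).
*forisor* — final sound /r/ (a voiced consonant) → -uku → *forisoruku*.
*le* — final sound /e/ (a vowel) → -iz → *leiz*.
*armis* — final sound /s/ (a voiceless consonant) → -i → *armisi*.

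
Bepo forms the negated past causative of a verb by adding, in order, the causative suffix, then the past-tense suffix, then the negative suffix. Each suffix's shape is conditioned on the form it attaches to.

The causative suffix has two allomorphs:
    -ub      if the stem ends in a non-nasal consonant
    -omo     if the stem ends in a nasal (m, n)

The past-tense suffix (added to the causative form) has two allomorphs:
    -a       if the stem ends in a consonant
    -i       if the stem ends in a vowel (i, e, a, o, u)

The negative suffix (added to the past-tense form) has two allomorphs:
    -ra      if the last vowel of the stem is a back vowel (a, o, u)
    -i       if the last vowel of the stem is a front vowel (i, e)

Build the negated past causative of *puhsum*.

The final consonant of *puhsum* is /m/, which is a nasal, so the causative suffix is -omo, giving *puhsumomo*.
The causative form *puhsumomo* — final sound /o/ (a vowel) → -i → *puhsumomoi*.
Since the last vowel of the past-tense form *puhsumomoi* is /i/ (a front vowel), it takes -i, giving *puhsumomoii*.

puhsumomoii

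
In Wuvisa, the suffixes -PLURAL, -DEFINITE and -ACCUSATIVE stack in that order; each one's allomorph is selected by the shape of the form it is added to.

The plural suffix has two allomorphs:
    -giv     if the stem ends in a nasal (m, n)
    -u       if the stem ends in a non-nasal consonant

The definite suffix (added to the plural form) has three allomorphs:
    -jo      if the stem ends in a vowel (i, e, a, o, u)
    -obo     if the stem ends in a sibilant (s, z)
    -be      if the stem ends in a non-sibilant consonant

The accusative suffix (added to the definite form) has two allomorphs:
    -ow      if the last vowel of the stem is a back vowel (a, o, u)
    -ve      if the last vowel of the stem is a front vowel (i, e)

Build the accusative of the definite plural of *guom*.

Since the final consonant of *guom* is /m/ (a nasal), it takes -giv, giving *guomgiv*.
The final sound of the plural form *guomgiv* is /v/, which is a non-sibilant consonant, so the definite suffix is -be, giving *guomgivbe*.
The definite form *guomgivbe*: last vowel = /e/, a front vowel → -ve → *guomgivbeve*.

guomgivbeve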